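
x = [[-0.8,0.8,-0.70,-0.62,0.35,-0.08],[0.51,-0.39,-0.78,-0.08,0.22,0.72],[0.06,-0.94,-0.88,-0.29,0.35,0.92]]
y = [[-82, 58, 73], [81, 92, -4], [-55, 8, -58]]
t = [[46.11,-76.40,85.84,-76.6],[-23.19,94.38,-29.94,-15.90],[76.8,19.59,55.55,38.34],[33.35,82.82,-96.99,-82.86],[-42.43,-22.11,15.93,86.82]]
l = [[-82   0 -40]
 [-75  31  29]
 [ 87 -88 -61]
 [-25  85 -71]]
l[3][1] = 85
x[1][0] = 0.514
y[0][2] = 73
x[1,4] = 0.223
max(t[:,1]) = 94.38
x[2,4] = 0.351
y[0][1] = 58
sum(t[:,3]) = -50.19999999999999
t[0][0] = 46.11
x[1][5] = 0.724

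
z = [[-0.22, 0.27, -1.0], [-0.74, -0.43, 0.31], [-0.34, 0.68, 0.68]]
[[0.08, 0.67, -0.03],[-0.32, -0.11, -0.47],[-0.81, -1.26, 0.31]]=z@[[0.59, 0.22, 0.36], [-0.54, -0.81, 0.54], [-0.36, -0.94, 0.10]]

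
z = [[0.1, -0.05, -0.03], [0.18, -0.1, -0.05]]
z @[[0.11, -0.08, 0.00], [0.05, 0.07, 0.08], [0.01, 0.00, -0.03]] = [[0.01, -0.01, -0.00], [0.01, -0.02, -0.01]]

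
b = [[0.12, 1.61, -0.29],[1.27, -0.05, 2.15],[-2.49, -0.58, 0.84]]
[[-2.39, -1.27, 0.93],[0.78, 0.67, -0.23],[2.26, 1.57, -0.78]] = b@[[-0.40, -0.31, 0.13], [-1.35, -0.68, 0.54], [0.57, 0.48, -0.17]]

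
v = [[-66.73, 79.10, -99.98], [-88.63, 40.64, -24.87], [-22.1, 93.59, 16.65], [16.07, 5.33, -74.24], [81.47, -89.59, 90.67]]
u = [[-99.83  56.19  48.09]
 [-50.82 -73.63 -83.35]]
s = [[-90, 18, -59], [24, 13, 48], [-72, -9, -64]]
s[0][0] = -90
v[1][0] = -88.63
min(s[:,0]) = -90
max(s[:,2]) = 48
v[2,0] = -22.1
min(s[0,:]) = -90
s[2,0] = -72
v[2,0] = -22.1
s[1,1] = 13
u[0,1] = 56.19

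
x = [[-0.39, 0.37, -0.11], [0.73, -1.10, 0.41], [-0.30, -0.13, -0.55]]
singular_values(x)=[1.5, 0.59, 0.12]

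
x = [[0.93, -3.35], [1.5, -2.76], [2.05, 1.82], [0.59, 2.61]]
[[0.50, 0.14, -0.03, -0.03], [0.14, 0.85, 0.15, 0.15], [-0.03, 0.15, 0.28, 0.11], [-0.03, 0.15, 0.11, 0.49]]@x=[[0.60,-2.19],[1.8,-2.15],[0.84,0.48],[0.71,1.17]]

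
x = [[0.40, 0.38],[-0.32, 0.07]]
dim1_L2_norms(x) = [0.55, 0.33]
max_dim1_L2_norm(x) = 0.55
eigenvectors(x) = [[(0.74+0j), 0.74-0.00j], [-0.32+0.60j, (-0.32-0.6j)]]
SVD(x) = [[-0.92, 0.39], [0.39, 0.92]] @ diag([0.589279528277111, 0.25386933165214254]) @ [[-0.84, -0.55], [-0.55, 0.84]]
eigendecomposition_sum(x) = [[0.20+0.09j, (0.19-0.15j)], [(-0.16+0.12j), 0.04+0.22j]] + [[(0.2-0.09j), 0.19+0.15j], [-0.16-0.12j, (0.04-0.22j)]]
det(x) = 0.15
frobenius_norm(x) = 0.64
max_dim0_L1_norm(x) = 0.72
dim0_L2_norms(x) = [0.51, 0.39]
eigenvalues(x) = [(0.24+0.31j), (0.24-0.31j)]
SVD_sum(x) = [[0.45, 0.3], [-0.19, -0.13]] + [[-0.05, 0.08], [-0.13, 0.2]]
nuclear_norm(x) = 0.84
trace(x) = 0.47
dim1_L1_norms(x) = [0.78, 0.39]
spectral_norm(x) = 0.59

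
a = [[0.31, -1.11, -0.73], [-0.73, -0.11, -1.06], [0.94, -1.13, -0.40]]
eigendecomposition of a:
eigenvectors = [[-0.31, 0.69, 0.66], [0.69, 0.62, 0.71], [-0.66, -0.38, 0.24]]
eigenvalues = [1.23, -0.28, -1.15]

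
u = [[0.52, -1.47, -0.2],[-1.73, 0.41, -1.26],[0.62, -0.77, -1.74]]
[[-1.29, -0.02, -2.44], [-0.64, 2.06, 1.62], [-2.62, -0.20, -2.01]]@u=[[-2.15, 3.77, 4.53], [-2.89, 0.54, -5.29], [-2.26, 5.32, 4.27]]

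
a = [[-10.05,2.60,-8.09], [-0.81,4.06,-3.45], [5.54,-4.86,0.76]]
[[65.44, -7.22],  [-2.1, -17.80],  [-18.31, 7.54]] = a @ [[-5.89, -1.61], [-3.23, -3.09], [-1.81, 1.90]]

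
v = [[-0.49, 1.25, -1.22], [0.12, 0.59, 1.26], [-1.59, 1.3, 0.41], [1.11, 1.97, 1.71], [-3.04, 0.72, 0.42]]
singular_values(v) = [3.79, 3.17, 1.78]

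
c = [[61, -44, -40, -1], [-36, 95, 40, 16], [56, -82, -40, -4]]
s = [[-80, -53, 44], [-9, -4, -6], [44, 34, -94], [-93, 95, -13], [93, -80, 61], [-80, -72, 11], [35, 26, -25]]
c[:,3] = [-1, 16, -4]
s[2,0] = 44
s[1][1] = -4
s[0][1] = -53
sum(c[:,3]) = 11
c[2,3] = -4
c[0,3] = -1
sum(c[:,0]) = 81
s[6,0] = 35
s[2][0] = 44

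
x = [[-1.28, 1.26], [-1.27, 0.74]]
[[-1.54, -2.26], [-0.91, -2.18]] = x @ [[0.01, 1.64], [-1.21, -0.13]]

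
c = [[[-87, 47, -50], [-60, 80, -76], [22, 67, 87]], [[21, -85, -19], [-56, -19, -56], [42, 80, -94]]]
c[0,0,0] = -87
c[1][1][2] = -56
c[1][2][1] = 80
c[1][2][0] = 42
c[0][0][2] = -50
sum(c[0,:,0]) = -125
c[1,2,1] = 80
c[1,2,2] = -94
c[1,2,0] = 42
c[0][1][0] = -60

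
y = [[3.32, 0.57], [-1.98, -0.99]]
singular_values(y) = [3.99, 0.54]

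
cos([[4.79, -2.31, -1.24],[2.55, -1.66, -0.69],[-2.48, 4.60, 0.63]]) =[[-1.54, 1.67, 0.66], [-1.24, 1.86, 0.31], [0.19, -0.07, 1.02]]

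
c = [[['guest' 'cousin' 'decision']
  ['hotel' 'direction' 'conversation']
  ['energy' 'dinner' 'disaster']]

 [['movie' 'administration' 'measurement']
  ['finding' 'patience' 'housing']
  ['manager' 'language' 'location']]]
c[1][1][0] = 'finding'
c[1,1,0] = 'finding'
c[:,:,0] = [['guest', 'hotel', 'energy'], ['movie', 'finding', 'manager']]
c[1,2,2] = 'location'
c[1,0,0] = 'movie'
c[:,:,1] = [['cousin', 'direction', 'dinner'], ['administration', 'patience', 'language']]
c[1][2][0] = 'manager'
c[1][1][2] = 'housing'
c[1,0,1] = 'administration'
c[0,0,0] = 'guest'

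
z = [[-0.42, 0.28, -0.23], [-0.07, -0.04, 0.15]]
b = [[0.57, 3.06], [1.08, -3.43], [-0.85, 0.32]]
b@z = [[-0.45, 0.04, 0.33], [-0.21, 0.44, -0.76], [0.33, -0.25, 0.24]]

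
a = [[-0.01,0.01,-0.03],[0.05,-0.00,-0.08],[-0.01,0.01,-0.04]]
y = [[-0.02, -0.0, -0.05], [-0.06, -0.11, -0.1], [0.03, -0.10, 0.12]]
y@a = [[0.00, -0.0, 0.0], [-0.00, -0.0, 0.01], [-0.01, 0.00, 0.0]]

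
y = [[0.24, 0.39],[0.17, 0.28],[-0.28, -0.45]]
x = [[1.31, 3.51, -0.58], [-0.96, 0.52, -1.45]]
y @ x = [[-0.06, 1.05, -0.70], [-0.05, 0.74, -0.50], [0.07, -1.22, 0.81]]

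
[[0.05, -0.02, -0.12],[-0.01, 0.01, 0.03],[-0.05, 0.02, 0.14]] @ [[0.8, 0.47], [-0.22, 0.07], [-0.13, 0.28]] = [[0.06, -0.01], [-0.01, 0.00], [-0.06, 0.02]]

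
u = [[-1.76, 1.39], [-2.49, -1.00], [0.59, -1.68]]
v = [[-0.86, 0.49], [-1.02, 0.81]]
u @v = [[0.1, 0.26], [3.16, -2.03], [1.21, -1.07]]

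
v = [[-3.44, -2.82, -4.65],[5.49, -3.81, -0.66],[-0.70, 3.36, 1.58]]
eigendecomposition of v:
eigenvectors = [[0.09+0.00j, 0.33+0.32j, (0.33-0.32j)], [-0.85+0.00j, 0.69+0.00j, 0.69-0.00j], [0.52+0.00j, -0.40-0.39j, (-0.4+0.39j)]]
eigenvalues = [(-3.97+0j), (-0.85+2.94j), (-0.85-2.94j)]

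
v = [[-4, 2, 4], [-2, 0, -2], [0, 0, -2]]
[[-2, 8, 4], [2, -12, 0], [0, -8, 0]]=v @[[-1, 2, 0], [-3, 0, 2], [0, 4, 0]]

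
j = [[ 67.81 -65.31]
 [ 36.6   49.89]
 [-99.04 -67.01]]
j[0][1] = -65.31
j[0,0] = 67.81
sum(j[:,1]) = -82.43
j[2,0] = -99.04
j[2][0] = -99.04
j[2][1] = -67.01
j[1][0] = 36.6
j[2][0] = -99.04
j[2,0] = -99.04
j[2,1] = -67.01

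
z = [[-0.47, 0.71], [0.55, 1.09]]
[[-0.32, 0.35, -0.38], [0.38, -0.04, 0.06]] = z @ [[0.69, -0.45, 0.5], [-0.00, 0.19, -0.20]]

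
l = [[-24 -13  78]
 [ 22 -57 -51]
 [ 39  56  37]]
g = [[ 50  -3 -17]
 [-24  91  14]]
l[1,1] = -57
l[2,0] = 39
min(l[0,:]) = -24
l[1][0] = 22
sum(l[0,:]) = 41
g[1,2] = 14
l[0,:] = [-24, -13, 78]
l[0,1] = -13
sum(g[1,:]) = 81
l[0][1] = -13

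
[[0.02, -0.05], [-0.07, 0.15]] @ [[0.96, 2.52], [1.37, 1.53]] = [[-0.05, -0.03],[0.14, 0.05]]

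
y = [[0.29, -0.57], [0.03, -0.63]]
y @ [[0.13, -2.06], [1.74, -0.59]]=[[-0.95, -0.26], [-1.09, 0.31]]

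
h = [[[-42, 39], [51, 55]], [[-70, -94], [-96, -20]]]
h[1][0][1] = -94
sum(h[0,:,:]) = 103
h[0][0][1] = 39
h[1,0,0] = -70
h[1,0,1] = -94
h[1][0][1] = -94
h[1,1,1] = -20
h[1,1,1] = -20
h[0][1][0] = 51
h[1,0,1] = -94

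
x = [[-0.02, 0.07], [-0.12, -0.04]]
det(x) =0.009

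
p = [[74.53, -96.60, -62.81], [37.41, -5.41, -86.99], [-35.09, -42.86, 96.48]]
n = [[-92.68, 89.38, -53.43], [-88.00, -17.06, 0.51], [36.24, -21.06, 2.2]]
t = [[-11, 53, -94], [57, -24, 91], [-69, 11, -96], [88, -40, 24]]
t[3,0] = 88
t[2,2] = -96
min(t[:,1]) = -40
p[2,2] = 96.48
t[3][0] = 88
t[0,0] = -11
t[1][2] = 91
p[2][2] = 96.48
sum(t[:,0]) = 65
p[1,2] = -86.99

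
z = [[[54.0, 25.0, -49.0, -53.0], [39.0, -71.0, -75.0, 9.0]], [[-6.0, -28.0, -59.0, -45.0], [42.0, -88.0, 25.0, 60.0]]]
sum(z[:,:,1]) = -162.0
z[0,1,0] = 39.0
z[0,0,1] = 25.0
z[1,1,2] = 25.0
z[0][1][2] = -75.0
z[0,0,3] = -53.0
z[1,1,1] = -88.0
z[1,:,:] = [[-6.0, -28.0, -59.0, -45.0], [42.0, -88.0, 25.0, 60.0]]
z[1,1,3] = 60.0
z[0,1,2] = -75.0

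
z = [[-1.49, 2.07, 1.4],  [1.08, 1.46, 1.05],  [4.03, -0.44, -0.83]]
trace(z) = -0.86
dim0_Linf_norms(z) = [4.03, 2.07, 1.4]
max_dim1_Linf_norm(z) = 4.03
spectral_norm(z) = 4.69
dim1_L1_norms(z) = [4.96, 3.59, 5.3]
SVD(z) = [[-0.50, -0.60, 0.62],[0.06, -0.74, -0.67],[0.86, -0.30, 0.40]] @ diag([4.691805826937932, 2.816025459700965, 0.21414642800483577]) @ [[0.91, -0.28, -0.29], [-0.40, -0.78, -0.49], [-0.09, 0.56, -0.82]]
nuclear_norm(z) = 7.72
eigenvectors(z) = [[-0.54,0.5,0.05], [-0.06,0.74,-0.54], [0.84,0.46,0.84]]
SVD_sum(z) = [[-2.15, 0.67, 0.68],  [0.24, -0.08, -0.08],  [3.70, -1.15, -1.17]] + [[0.68, 1.32, 0.83], [0.82, 1.62, 1.01], [0.34, 0.66, 0.41]] + [[-0.01, 0.07, -0.11], [0.01, -0.08, 0.12], [-0.01, 0.05, -0.07]]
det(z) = 2.83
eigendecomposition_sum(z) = [[-2.28,1.04,0.81], [-0.25,0.11,0.09], [3.51,-1.6,-1.25]] + [[0.81, 1.01, 0.6], [1.19, 1.49, 0.88], [0.74, 0.93, 0.55]] + [[-0.01, 0.01, -0.01], [0.14, -0.15, 0.08], [-0.22, 0.23, -0.13]]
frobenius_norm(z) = 5.48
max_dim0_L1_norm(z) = 6.6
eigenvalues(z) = [-3.42, 2.85, -0.29]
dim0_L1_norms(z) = [6.6, 3.97, 3.28]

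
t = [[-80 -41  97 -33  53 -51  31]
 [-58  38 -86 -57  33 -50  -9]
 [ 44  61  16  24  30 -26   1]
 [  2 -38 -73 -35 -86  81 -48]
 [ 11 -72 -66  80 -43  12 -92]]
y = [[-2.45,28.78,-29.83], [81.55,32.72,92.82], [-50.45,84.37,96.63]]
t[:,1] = [-41, 38, 61, -38, -72]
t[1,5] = -50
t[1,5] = -50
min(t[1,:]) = -86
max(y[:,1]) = 84.37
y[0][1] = 28.78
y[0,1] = 28.78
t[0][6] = 31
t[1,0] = -58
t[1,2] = -86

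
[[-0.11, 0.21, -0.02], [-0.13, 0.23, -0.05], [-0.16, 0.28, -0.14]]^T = [[-0.11, -0.13, -0.16], [0.21, 0.23, 0.28], [-0.02, -0.05, -0.14]]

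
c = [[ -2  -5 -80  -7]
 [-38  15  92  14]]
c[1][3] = 14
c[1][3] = 14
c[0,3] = -7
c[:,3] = [-7, 14]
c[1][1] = 15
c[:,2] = [-80, 92]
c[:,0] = [-2, -38]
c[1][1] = 15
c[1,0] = -38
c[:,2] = [-80, 92]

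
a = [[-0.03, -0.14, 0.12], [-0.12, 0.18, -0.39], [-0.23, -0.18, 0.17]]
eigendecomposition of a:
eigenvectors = [[0.26, 0.53, 0.39], [0.76, -0.79, -0.86], [0.59, -0.31, 0.32]]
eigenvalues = [-0.16, 0.11, 0.38]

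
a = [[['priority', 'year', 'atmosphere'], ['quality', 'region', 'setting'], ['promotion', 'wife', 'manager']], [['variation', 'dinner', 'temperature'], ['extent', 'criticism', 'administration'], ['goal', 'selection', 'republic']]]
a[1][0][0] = 'variation'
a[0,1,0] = 'quality'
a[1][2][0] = 'goal'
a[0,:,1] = ['year', 'region', 'wife']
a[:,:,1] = [['year', 'region', 'wife'], ['dinner', 'criticism', 'selection']]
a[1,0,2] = 'temperature'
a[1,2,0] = 'goal'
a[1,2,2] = 'republic'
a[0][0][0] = 'priority'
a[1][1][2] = 'administration'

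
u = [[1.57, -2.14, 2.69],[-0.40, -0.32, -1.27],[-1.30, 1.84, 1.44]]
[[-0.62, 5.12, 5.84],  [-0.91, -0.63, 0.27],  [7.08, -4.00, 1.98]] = u @ [[-3.42, 1.99, -4.11], [0.03, -0.83, -3.33], [1.79, 0.08, 1.92]]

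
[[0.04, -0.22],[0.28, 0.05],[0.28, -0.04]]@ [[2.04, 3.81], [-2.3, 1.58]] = [[0.59, -0.2], [0.46, 1.15], [0.66, 1.0]]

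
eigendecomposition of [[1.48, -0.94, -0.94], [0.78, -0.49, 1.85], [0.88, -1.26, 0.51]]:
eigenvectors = [[(-0.82+0j), -0.07-0.49j, -0.07+0.49j], [(-0.57+0j), (-0.69+0j), (-0.69-0j)], [-0.04+0.00j, (-0.29-0.44j), -0.29+0.44j]]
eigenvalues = [(0.79+0j), (0.36+1.73j), (0.36-1.73j)]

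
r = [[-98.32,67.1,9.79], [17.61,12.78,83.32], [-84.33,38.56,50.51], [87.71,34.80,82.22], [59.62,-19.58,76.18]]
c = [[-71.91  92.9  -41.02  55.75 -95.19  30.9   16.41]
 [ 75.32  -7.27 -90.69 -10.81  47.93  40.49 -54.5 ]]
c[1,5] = 40.49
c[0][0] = -71.91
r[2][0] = -84.33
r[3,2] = 82.22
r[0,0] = -98.32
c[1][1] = -7.27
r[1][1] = 12.78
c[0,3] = 55.75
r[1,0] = 17.61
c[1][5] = 40.49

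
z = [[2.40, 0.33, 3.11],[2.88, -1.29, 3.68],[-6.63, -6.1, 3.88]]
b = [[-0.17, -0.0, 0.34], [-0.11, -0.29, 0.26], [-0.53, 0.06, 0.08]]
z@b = [[-2.09, 0.09, 1.15], [-2.3, 0.59, 0.94], [-0.26, 2.00, -3.53]]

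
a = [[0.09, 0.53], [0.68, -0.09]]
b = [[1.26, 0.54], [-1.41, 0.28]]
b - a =[[1.17, 0.01],[-2.09, 0.37]]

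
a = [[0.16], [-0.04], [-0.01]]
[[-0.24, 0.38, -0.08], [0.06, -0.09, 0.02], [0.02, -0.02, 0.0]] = a @[[-1.51, 2.36, -0.5]]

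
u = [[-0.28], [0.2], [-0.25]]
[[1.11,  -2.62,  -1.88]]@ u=[[-0.36]]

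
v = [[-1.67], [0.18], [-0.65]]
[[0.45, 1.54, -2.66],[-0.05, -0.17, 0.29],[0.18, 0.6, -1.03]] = v @ [[-0.27, -0.92, 1.59]]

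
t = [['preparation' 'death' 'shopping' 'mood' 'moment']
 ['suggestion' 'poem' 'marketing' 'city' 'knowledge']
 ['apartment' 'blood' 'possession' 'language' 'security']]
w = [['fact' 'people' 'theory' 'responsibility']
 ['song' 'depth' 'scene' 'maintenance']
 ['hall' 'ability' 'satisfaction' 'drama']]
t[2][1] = 'blood'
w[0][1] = 'people'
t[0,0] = 'preparation'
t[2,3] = 'language'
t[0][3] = 'mood'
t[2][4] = 'security'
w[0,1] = 'people'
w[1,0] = 'song'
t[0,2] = 'shopping'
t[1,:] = ['suggestion', 'poem', 'marketing', 'city', 'knowledge']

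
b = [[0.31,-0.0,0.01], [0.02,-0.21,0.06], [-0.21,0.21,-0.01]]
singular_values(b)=[0.41, 0.25, 0.04]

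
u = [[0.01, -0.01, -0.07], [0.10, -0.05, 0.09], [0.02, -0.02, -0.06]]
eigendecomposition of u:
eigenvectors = [[0.55+0.00j, (-0.07+0.28j), -0.07-0.28j],  [(0.83+0j), 0.90+0.00j, 0.90-0.00j],  [(-0.09+0j), (0.05+0.32j), 0.05-0.32j]]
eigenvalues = [(0.01+0j), (-0.05+0.06j), (-0.05-0.06j)]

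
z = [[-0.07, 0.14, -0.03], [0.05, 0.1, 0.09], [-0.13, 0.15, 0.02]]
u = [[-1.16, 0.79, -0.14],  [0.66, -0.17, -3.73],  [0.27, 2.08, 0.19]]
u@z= [[0.14, -0.10, 0.1], [0.43, -0.48, -0.11], [0.06, 0.27, 0.18]]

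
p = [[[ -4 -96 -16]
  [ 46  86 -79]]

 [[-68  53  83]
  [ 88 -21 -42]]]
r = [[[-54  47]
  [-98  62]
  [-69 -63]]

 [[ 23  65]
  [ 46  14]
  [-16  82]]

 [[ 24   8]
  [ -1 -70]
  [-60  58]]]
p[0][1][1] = 86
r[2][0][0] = 24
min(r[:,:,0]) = -98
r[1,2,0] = -16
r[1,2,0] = -16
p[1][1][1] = -21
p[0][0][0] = -4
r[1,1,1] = 14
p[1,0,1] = 53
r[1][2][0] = -16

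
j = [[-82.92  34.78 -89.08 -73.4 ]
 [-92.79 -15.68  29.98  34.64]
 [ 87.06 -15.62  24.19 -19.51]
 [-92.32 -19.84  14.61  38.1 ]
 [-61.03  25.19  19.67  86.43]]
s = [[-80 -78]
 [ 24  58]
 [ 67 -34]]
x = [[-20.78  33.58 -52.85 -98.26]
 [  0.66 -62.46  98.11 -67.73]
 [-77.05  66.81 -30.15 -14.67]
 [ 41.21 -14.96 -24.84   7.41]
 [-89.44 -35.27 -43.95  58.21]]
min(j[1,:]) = -92.79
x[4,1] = -35.27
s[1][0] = 24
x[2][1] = 66.81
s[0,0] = -80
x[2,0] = -77.05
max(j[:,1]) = 34.78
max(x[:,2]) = 98.11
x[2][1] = 66.81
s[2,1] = -34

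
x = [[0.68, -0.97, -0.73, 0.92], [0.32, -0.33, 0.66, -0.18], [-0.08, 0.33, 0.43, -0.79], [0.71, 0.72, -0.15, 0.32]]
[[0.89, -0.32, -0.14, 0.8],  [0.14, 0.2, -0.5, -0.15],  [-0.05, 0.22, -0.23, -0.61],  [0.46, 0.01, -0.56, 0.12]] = x @[[0.98, 0.06, -0.88, -0.02], [-0.25, 0.06, -0.06, -0.13], [-0.51, 0.28, -0.31, -0.11], [-0.42, -0.11, 0.19, 0.66]]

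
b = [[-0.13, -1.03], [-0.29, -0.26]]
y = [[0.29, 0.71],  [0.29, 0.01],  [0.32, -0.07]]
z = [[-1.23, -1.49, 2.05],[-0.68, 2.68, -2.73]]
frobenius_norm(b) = 1.11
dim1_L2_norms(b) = [1.04, 0.39]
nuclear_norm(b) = 1.33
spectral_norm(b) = 1.08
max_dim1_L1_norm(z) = 6.09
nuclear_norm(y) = 1.19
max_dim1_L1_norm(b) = 1.16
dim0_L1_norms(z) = [1.91, 4.17, 4.78]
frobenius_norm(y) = 0.88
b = z @ y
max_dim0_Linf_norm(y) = 0.71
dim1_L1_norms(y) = [1.0, 0.3, 0.39]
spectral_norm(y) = 0.78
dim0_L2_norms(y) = [0.52, 0.71]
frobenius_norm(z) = 4.80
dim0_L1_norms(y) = [0.9, 0.79]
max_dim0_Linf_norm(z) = 2.73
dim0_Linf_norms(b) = [0.29, 1.03]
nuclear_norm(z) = 6.01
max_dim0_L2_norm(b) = 1.06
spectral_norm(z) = 4.58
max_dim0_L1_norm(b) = 1.29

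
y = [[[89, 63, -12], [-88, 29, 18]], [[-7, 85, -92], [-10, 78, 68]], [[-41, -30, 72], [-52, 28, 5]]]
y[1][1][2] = 68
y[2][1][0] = -52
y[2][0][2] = 72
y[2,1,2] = 5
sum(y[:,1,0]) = -150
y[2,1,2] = 5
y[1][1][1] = 78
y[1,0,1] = 85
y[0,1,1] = 29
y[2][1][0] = -52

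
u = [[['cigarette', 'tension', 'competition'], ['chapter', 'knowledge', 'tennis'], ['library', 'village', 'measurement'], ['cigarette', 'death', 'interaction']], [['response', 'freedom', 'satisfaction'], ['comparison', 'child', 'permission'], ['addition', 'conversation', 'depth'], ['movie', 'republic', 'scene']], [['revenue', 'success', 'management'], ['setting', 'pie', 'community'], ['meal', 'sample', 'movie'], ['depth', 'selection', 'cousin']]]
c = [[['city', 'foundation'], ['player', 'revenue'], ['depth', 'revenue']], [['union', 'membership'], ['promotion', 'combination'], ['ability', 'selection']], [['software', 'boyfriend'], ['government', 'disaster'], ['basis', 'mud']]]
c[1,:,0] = ['union', 'promotion', 'ability']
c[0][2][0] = 'depth'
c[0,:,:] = [['city', 'foundation'], ['player', 'revenue'], ['depth', 'revenue']]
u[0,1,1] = 'knowledge'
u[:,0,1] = ['tension', 'freedom', 'success']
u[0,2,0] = 'library'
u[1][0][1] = 'freedom'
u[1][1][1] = 'child'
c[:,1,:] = [['player', 'revenue'], ['promotion', 'combination'], ['government', 'disaster']]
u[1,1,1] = 'child'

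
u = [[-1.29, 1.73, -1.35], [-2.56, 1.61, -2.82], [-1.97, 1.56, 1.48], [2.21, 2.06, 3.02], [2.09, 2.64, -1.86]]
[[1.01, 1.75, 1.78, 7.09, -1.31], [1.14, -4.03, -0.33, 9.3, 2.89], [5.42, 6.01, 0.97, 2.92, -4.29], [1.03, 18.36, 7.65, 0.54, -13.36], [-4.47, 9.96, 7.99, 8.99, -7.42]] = u @ [[-1.54, 1.69, 1.29, -0.38, -1.26], [0.38, 3.95, 2.11, 2.72, -2.89], [1.21, 2.15, 0.15, -1.40, -1.53]]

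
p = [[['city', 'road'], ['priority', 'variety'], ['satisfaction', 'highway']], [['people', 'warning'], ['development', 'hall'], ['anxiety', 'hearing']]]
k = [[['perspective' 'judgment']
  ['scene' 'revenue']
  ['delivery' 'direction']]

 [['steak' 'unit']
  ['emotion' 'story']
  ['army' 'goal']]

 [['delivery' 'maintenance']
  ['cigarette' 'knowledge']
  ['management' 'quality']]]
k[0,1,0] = 'scene'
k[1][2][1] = 'goal'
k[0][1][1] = 'revenue'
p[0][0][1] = 'road'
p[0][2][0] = 'satisfaction'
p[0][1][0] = 'priority'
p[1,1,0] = 'development'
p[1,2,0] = 'anxiety'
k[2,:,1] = ['maintenance', 'knowledge', 'quality']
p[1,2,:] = ['anxiety', 'hearing']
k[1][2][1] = 'goal'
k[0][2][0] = 'delivery'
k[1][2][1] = 'goal'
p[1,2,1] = 'hearing'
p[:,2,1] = ['highway', 'hearing']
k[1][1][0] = 'emotion'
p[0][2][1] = 'highway'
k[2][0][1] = 'maintenance'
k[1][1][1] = 'story'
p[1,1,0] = 'development'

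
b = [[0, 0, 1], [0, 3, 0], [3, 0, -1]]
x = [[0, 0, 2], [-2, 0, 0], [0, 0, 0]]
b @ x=[[0, 0, 0], [-6, 0, 0], [0, 0, 6]]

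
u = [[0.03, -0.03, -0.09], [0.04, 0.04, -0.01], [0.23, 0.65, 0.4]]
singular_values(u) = [0.8, 0.09, 0.0]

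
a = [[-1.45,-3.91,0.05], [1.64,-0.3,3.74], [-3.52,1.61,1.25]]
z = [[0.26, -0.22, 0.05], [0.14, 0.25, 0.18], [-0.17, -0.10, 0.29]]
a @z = [[-0.93, -0.66, -0.76], [-0.25, -0.81, 1.11], [-0.9, 1.05, 0.48]]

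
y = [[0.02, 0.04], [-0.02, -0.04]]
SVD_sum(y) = [[0.02, 0.04], [-0.02, -0.04]] + [[0.0, -0.00], [0.0, -0.0]]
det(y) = 0.00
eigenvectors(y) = [[0.89,-0.71], [-0.45,0.71]]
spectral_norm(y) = 0.06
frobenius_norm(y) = 0.06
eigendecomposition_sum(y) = [[-0.0, -0.0], [0.00, 0.00]] + [[0.02, 0.04], [-0.02, -0.04]]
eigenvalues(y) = [-0.0, -0.02]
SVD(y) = [[-0.71, 0.71], [0.71, 0.71]] @ diag([0.06324555320336757, 3.257835726193245e-18]) @ [[-0.45, -0.89], [0.89, -0.45]]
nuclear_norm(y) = 0.06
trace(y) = -0.02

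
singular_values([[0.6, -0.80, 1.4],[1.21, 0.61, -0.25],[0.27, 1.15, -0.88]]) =[2.21, 1.45, 0.24]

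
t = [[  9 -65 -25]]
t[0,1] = -65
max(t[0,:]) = 9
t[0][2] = -25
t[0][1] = -65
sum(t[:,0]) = 9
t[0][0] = 9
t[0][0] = 9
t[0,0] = 9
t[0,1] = -65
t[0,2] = -25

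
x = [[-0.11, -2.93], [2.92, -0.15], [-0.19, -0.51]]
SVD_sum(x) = [[0.19, -2.91], [0.02, -0.34], [0.03, -0.50]] + [[-0.3, -0.02], [2.90, 0.19], [-0.22, -0.01]]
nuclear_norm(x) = 5.91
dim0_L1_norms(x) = [3.22, 3.59]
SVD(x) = [[-0.98,0.10], [-0.11,-0.99], [-0.17,0.08]] @ diag([2.978036561379091, 2.928036584315401]) @ [[-0.06, 1.00], [-1.00, -0.06]]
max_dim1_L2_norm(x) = 2.93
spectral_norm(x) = 2.98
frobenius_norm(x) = 4.18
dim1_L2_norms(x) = [2.93, 2.92, 0.54]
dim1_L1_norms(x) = [3.04, 3.07, 0.7]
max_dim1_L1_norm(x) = 3.07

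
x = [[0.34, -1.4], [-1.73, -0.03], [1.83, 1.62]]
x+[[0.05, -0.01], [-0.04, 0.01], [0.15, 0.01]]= [[0.39, -1.41], [-1.77, -0.02], [1.98, 1.63]]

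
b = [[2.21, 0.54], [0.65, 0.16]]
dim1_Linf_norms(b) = [2.21, 0.65]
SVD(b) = [[-0.96, -0.28],[-0.28, 0.96]] @ diag([2.371454995981483, 0.0010963733254081693]) @ [[-0.97,-0.24], [-0.24,0.97]]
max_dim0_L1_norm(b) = 2.86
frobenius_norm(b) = 2.37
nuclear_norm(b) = 2.37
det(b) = 0.00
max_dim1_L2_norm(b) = 2.28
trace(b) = 2.37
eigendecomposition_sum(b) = [[2.21, 0.54],[0.65, 0.16]] + [[0.00, -0.0], [-0.0, 0.00]]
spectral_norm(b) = 2.37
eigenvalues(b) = [2.37, 0.0]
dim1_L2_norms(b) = [2.28, 0.67]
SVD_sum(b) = [[2.21,0.54], [0.65,0.16]] + [[0.0, -0.00],[-0.00, 0.0]]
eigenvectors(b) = [[0.96, -0.24], [0.28, 0.97]]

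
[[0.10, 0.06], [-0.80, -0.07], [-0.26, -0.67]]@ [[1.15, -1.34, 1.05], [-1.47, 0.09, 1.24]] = [[0.03,  -0.13,  0.18], [-0.82,  1.07,  -0.93], [0.69,  0.29,  -1.1]]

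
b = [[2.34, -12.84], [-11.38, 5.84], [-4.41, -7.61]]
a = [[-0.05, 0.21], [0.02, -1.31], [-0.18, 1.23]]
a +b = [[2.29, -12.63], [-11.36, 4.53], [-4.59, -6.38]]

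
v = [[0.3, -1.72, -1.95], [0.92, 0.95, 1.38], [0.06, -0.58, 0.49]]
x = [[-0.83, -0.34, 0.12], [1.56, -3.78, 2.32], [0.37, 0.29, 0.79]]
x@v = [[-0.55, 1.04, 1.21], [-2.87, -7.62, -7.12], [0.43, -0.82, 0.07]]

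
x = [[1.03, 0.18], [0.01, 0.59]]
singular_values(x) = [1.05, 0.57]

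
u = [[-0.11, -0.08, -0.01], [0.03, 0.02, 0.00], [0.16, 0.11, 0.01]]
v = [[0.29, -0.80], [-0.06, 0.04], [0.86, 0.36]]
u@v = [[-0.04, 0.08],  [0.01, -0.02],  [0.05, -0.12]]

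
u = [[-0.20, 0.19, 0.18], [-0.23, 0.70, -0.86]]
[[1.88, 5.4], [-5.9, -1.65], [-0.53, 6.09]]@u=[[-1.62,  4.14,  -4.31],[1.56,  -2.28,  0.36],[-1.29,  4.16,  -5.33]]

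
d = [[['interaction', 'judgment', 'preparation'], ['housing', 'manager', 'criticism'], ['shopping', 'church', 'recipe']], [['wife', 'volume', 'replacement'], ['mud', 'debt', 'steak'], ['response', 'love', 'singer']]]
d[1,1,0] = 'mud'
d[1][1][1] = 'debt'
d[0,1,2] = 'criticism'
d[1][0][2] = 'replacement'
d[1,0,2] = 'replacement'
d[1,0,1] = 'volume'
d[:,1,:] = [['housing', 'manager', 'criticism'], ['mud', 'debt', 'steak']]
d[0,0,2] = 'preparation'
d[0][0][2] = 'preparation'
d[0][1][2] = 'criticism'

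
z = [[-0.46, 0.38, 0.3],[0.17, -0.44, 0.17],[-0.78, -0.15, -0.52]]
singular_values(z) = [1.0, 0.69, 0.36]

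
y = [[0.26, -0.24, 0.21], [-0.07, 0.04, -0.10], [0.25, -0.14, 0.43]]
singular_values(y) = [0.66, 0.15, 0.0]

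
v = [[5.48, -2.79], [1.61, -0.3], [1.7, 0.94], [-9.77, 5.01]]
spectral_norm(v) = 12.73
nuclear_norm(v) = 14.40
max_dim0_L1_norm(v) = 18.56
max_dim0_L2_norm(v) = 11.44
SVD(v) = [[-0.48, 0.05], [-0.12, -0.27], [-0.09, -0.96], [0.86, -0.11]] @ diag([12.729780301598765, 1.6661012793429057]) @ [[-0.90, 0.44], [-0.44, -0.9]]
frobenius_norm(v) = 12.84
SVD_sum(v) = [[5.52,  -2.72], [1.41,  -0.70], [1.00,  -0.49], [-9.85,  4.85]] + [[-0.04,  -0.07], [0.20,  0.4], [0.7,  1.43], [0.08,  0.16]]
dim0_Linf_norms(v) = [9.77, 5.01]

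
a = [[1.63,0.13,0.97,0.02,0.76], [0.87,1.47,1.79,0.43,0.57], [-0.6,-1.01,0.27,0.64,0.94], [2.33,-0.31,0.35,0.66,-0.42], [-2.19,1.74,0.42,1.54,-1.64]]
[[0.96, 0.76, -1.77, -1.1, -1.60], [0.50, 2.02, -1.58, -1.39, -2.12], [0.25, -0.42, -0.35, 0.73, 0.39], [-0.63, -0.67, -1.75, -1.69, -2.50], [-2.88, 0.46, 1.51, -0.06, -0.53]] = a@[[0.05, 0.03, -0.70, -0.68, -0.77], [-0.17, 1.13, -0.07, -0.51, -0.24], [0.42, -0.07, -0.21, 0.05, -0.54], [-1.0, -0.03, -0.44, -0.39, -0.70], [0.68, 0.83, -0.53, 0.05, 0.30]]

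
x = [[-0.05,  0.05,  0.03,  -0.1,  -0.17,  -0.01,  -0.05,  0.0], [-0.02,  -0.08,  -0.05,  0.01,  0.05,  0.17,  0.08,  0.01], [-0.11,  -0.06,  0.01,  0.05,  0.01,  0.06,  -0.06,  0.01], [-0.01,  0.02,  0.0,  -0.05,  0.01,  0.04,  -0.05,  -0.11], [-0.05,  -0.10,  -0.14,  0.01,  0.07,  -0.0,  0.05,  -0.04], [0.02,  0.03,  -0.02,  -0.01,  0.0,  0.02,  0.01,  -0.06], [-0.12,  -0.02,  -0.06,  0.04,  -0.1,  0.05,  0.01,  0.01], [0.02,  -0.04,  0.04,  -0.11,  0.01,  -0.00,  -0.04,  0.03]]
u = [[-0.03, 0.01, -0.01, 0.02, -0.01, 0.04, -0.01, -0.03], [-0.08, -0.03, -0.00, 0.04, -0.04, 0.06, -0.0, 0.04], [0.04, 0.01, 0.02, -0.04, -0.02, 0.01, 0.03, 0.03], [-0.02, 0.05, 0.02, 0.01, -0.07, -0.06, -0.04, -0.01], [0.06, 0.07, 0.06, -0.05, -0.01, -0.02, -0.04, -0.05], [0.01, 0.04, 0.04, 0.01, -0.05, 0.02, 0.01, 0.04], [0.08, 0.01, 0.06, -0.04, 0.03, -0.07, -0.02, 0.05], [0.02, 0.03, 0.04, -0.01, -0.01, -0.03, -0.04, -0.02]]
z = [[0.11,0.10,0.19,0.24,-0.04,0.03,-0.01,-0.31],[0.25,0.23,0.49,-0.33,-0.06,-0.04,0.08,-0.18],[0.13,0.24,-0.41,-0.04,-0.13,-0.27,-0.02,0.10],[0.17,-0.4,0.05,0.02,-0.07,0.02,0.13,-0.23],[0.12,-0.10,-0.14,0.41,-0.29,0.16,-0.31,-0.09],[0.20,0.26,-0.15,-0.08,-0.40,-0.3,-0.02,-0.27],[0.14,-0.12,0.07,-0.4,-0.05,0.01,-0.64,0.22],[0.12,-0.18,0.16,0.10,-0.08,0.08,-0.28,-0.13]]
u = z @ x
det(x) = -0.00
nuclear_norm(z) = 4.14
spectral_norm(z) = 0.87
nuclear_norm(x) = 1.13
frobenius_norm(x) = 0.49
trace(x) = -0.04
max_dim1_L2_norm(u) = 0.14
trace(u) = -0.06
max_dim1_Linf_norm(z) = 0.64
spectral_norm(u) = 0.22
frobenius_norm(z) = 1.75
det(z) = -0.00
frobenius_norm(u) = 0.31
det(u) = 0.00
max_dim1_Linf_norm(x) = 0.17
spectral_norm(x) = 0.31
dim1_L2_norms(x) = [0.22, 0.22, 0.16, 0.14, 0.2, 0.08, 0.18, 0.14]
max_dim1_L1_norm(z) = 1.68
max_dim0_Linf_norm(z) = 0.64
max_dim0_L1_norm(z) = 1.66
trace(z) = -1.41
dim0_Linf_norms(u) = [0.08, 0.07, 0.06, 0.05, 0.07, 0.07, 0.04, 0.05]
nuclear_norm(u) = 0.65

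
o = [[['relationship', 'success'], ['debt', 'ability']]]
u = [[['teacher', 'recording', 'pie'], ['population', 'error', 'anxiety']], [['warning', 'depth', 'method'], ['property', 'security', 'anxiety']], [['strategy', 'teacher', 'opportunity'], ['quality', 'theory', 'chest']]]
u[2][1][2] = 'chest'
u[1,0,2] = 'method'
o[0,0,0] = 'relationship'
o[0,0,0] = 'relationship'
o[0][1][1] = 'ability'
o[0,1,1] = 'ability'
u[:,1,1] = ['error', 'security', 'theory']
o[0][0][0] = 'relationship'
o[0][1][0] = 'debt'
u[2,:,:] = [['strategy', 'teacher', 'opportunity'], ['quality', 'theory', 'chest']]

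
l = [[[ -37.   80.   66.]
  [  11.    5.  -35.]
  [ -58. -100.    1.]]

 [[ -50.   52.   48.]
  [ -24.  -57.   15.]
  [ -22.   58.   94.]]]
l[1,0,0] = -50.0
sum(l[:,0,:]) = 159.0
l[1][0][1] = 52.0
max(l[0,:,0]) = 11.0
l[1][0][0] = -50.0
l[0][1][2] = -35.0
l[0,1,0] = 11.0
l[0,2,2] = 1.0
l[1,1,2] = 15.0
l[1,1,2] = 15.0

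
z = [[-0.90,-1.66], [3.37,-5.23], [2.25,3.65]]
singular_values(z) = [6.76, 3.88]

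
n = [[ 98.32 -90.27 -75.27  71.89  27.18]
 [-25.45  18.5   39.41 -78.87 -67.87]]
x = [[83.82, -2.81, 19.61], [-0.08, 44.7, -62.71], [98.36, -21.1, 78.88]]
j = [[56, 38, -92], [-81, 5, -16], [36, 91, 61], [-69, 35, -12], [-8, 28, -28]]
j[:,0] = [56, -81, 36, -69, -8]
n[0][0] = 98.32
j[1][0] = -81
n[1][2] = 39.41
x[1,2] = -62.71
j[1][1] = 5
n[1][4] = -67.87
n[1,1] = 18.5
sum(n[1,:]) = -114.28000000000002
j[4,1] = 28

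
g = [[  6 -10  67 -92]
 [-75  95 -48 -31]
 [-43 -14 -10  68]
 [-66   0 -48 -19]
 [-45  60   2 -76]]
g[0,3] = -92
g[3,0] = -66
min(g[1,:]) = -75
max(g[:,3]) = 68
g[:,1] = [-10, 95, -14, 0, 60]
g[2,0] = -43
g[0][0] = 6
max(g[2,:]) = 68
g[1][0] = -75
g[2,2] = -10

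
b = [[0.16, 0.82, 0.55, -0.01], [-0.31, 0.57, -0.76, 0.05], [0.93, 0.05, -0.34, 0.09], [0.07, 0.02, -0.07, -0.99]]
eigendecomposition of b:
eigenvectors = [[(0.11-0.58j), 0.11+0.58j, -0.02+0.40j, -0.02-0.40j], [0.68+0.00j, (0.68-0j), (-0.01-0.19j), -0.01+0.19j], [(-0.15-0.41j), -0.15+0.41j, -0.55j, 0.00+0.55j], [0.01-0.01j, (0.01+0.01j), 0.71+0.00j, (0.71-0j)]]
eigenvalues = [(0.69+0.72j), (0.69-0.72j), (-0.99+0.09j), (-0.99-0.09j)]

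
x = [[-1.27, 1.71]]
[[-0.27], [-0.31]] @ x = [[0.34, -0.46], [0.39, -0.53]]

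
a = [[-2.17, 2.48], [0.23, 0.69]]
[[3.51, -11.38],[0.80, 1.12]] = a @ [[-0.21,5.14], [1.23,-0.09]]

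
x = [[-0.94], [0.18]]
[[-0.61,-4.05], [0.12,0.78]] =x@[[0.65, 4.31]]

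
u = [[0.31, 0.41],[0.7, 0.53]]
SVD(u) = [[-0.5, -0.87], [-0.87, 0.50]] @ diag([1.0101212308570897, 0.12147056833553399]) @ [[-0.75, -0.66], [0.66, -0.75]]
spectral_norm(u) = 1.01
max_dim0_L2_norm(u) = 0.77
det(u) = -0.12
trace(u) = 0.84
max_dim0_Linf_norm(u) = 0.7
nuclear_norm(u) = 1.13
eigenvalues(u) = [-0.13, 0.97]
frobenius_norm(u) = 1.02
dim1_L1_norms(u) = [0.72, 1.23]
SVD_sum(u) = [[0.38, 0.33], [0.66, 0.58]] + [[-0.07, 0.08], [0.04, -0.05]]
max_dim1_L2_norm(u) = 0.88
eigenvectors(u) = [[-0.68,-0.53], [0.73,-0.85]]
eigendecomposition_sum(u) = [[-0.08, 0.05], [0.08, -0.05]] + [[0.39, 0.36],[0.62, 0.58]]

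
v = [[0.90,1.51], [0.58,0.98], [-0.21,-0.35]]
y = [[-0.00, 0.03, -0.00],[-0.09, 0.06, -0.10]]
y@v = [[0.02, 0.03], [-0.03, -0.04]]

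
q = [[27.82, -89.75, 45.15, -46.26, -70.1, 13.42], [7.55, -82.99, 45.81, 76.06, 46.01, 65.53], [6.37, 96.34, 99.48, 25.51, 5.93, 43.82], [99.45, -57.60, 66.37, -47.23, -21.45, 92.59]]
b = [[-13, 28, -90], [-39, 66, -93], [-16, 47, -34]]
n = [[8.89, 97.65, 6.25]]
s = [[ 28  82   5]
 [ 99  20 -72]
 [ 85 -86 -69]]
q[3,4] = -21.45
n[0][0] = 8.89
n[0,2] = 6.25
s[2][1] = -86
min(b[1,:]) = -93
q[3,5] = 92.59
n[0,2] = 6.25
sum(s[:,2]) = -136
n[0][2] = 6.25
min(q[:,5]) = 13.42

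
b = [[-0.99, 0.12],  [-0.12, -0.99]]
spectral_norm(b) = 1.00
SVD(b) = [[-0.99, -0.12],  [-0.12, 0.99]] @ diag([0.9972462083156797, 0.9972462083156797]) @ [[1.0, 0.0], [-0.00, -1.00]]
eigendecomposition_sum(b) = [[(-0.5+0.06j), (0.06+0.5j)], [(-0.06-0.5j), (-0.5+0.06j)]] + [[(-0.5-0.06j),0.06-0.50j],[-0.06+0.50j,(-0.5-0.06j)]]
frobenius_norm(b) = 1.41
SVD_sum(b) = [[-0.99,0.00], [-0.12,0.0]] + [[0.00, 0.12], [0.0, -0.99]]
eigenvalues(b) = [(-0.99+0.12j), (-0.99-0.12j)]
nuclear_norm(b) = 1.99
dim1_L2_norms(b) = [1.0, 1.0]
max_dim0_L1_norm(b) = 1.11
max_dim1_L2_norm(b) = 1.0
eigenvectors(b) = [[0.71+0.00j, 0.71-0.00j], [0.00+0.71j, 0.00-0.71j]]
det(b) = 0.99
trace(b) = -1.98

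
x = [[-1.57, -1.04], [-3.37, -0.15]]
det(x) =-3.269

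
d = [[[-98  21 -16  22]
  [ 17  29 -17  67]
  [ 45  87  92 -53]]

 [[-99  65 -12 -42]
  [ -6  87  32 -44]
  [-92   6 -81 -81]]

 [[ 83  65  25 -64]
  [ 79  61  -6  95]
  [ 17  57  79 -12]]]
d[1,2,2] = -81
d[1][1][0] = -6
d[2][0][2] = 25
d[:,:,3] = [[22, 67, -53], [-42, -44, -81], [-64, 95, -12]]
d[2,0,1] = 65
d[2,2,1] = 57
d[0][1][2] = -17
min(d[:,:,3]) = -81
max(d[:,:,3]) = 95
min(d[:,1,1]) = 29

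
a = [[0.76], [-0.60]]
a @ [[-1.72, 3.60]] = [[-1.31,2.74], [1.03,-2.16]]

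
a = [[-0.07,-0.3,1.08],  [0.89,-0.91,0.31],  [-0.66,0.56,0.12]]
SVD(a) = [[0.34, -0.91, -0.25], [0.81, 0.15, 0.56], [-0.48, -0.39, 0.79]] @ diag([1.601404029603401, 1.0847591719637095, 0.0016348732659884136]) @ [[0.63, -0.69, 0.35], [0.42, -0.07, -0.91], [0.65, 0.72, 0.24]]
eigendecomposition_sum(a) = [[(-0.03+0.67j), -0.15-0.51j, 0.54-0.28j], [(0.45+0.46j), (-0.46-0.23j), (0.15-0.56j)], [-0.33-0.12j, (0.28+0j), 0.06+0.31j]] + [[-0.03-0.67j, (-0.15+0.51j), 0.54+0.28j], [(0.45-0.46j), -0.46+0.23j, 0.15+0.56j], [-0.33+0.12j, (0.28-0j), (0.06-0.31j)]] + [[(-0+0j), 0.00-0.00j, 0.00-0.00j],[-0.00+0.00j, -0j, 0.00-0.00j],[(-0+0j), 0.00-0.00j, 0.00-0.00j]]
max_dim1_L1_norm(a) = 2.11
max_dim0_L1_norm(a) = 1.77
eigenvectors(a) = [[(-0.67+0j), (-0.67-0j), 0.65+0.00j],[-0.44+0.47j, (-0.44-0.47j), 0.72+0.00j],[(0.1-0.34j), 0.10+0.34j, 0.24+0.00j]]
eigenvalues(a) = [(-0.43+0.75j), (-0.43-0.75j), 0j]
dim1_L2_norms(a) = [1.12, 1.31, 0.87]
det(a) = 0.00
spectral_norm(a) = 1.60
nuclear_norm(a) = 2.69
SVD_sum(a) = [[0.34, -0.37, 0.19], [0.82, -0.9, 0.45], [-0.48, 0.53, -0.27]] + [[-0.41, 0.07, 0.89], [0.07, -0.01, -0.14], [-0.18, 0.03, 0.39]] + [[-0.0,-0.00,-0.0], [0.0,0.00,0.00], [0.0,0.0,0.00]]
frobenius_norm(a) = 1.93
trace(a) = -0.86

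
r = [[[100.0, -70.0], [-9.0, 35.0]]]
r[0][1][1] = 35.0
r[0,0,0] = 100.0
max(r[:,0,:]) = 100.0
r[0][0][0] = 100.0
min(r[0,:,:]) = -70.0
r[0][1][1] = 35.0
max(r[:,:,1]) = 35.0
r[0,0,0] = 100.0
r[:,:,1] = [[-70.0, 35.0]]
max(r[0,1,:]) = 35.0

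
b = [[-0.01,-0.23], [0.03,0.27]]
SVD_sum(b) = [[-0.02, -0.23],[0.02, 0.27]] + [[0.01, -0.00], [0.01, -0.0]]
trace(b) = 0.26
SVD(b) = [[0.65, -0.76], [-0.76, -0.65]] @ diag([0.35589426844935484, 0.011801257767649813]) @ [[-0.08, -1.0], [-1.0, 0.08]]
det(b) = 0.00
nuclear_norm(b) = 0.37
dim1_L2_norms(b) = [0.23, 0.27]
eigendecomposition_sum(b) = [[0.02, 0.02], [-0.00, -0.00]] + [[-0.03, -0.25], [0.03, 0.27]]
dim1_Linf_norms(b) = [0.23, 0.27]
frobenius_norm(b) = 0.36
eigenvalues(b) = [0.02, 0.24]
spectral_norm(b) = 0.36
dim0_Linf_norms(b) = [0.03, 0.27]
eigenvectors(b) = [[-0.99, 0.67], [0.12, -0.74]]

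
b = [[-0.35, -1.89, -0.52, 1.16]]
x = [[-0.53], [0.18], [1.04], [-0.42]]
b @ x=[[-1.18]]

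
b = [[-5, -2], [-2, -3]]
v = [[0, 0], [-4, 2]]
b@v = [[8, -4], [12, -6]]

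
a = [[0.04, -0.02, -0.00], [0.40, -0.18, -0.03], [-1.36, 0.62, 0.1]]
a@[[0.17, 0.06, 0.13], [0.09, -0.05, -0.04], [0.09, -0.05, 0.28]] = [[0.00,0.0,0.01], [0.05,0.03,0.05], [-0.17,-0.12,-0.17]]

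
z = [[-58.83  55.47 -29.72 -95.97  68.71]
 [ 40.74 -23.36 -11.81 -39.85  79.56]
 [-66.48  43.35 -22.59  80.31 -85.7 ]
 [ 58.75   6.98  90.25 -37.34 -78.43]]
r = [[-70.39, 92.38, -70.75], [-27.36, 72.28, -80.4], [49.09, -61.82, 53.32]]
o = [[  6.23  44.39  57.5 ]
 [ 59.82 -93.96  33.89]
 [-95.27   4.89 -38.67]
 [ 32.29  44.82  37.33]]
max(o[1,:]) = 59.82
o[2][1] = 4.89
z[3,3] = -37.34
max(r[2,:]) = 53.32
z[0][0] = -58.83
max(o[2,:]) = 4.89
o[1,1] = -93.96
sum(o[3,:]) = 114.44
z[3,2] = 90.25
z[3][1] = 6.98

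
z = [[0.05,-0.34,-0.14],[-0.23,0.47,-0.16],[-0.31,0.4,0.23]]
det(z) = -0.03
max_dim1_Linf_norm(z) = 0.47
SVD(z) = [[-0.43, 0.27, -0.86], [0.62, 0.78, -0.06], [0.66, -0.56, -0.50]] @ diag([0.7986154774629435, 0.29665377608400223, 0.1425126530934649]) @ [[-0.46, 0.88, 0.14],[0.02, 0.17, -0.99],[0.89, 0.45, 0.1]]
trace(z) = 0.75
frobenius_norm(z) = 0.86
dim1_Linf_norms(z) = [0.34, 0.47, 0.4]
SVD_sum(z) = [[0.16, -0.3, -0.05], [-0.23, 0.43, 0.07], [-0.24, 0.46, 0.07]] + [[0.00, 0.01, -0.08], [0.01, 0.04, -0.23], [-0.0, -0.03, 0.16]] + [[-0.11, -0.06, -0.01], [-0.01, -0.00, -0.0], [-0.06, -0.03, -0.01]]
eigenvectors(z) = [[0.87+0.00j, (0.43+0.06j), (0.43-0.06j)], [(0.4+0j), (-0.14-0.25j), (-0.14+0.25j)], [0.29+0.00j, -0.85+0.00j, (-0.85-0j)]]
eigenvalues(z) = [(-0.15+0j), (0.45+0.14j), (0.45-0.14j)]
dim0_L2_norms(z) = [0.39, 0.7, 0.31]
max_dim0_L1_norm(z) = 1.21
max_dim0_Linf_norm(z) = 0.47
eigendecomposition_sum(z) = [[(-0.12+0j), -0.03+0.00j, -0.06+0.00j], [(-0.05+0j), (-0.01+0j), (-0.03+0j)], [-0.04+0.00j, (-0.01+0j), -0.02+0.00j]] + [[0.08-0.11j,  -0.16+0.35j,  -0.04-0.16j], [(-0.09-0j),  (0.24-0.05j),  -0.07+0.08j], [(-0.13+0.23j),  0.20-0.72j,  0.12+0.30j]] + [[0.08+0.11j, (-0.16-0.35j), (-0.04+0.16j)], [(-0.09+0j), (0.24+0.05j), (-0.07-0.08j)], [-0.13-0.23j, 0.20+0.72j, (0.12-0.3j)]]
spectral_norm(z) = 0.80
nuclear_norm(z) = 1.24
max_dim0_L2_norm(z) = 0.7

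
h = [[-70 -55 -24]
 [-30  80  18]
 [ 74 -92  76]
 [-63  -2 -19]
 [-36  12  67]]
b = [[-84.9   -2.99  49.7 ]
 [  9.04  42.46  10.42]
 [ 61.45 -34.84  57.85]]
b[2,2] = 57.85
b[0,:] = [-84.9, -2.99, 49.7]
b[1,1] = 42.46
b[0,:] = [-84.9, -2.99, 49.7]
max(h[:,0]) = 74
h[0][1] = -55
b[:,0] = [-84.9, 9.04, 61.45]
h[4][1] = 12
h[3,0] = -63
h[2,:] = [74, -92, 76]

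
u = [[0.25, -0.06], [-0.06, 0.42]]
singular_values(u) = [0.44, 0.23]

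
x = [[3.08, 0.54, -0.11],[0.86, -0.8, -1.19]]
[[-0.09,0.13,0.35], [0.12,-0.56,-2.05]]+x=[[2.99, 0.67, 0.24], [0.98, -1.36, -3.24]]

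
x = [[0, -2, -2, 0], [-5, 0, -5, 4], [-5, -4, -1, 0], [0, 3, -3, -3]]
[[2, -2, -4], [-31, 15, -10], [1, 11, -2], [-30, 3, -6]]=x@[[3, -3, 0], [-5, 1, 0], [4, 0, 2], [1, 0, 0]]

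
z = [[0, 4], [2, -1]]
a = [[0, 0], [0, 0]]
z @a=[[0, 0], [0, 0]]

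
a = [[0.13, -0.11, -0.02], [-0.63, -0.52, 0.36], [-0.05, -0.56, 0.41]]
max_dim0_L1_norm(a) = 1.19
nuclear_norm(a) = 1.55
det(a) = -0.03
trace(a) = 0.02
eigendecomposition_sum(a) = [[-0.11-0.00j, -0.10+0.00j, 0.04+0.00j], [-0.48-0.00j, -0.43+0.00j, (0.17+0j)], [(-0.33-0j), (-0.3+0j), 0.12+0.00j]] + [[(0.12+0.03j), -0.01-0.04j, (-0.03+0.06j)], [(-0.08-0.17j), (-0.05+0.05j), (0.09-0.01j)], [(0.14-0.34j), -0.13-0.01j, 0.14+0.12j]] + [[0.12-0.03j, -0.01+0.04j, (-0.03-0.06j)], [(-0.08+0.17j), (-0.05-0.05j), 0.09+0.01j], [(0.14+0.34j), -0.13+0.01j, 0.14-0.12j]]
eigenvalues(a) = [(-0.41+0j), (0.22+0.19j), (0.22-0.19j)]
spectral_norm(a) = 1.07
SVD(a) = [[0.0, -0.38, -0.93], [0.81, 0.54, -0.22], [0.59, -0.75, 0.31]] @ diag([1.06590822718553, 0.4100201465882816, 0.07888682152251501]) @ [[-0.51,-0.70,0.50],[-0.86,0.44,-0.26],[0.04,0.56,0.83]]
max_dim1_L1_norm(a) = 1.51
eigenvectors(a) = [[0.18+0.00j, (0.05+0.28j), 0.05-0.28j], [0.81+0.00j, 0.29-0.32j, 0.29+0.32j], [(0.56+0j), (0.86+0j), 0.86-0.00j]]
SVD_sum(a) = [[-0.0,-0.0,0.0], [-0.44,-0.61,0.43], [-0.32,-0.44,0.31]] + [[0.13, -0.07, 0.04], [-0.19, 0.1, -0.06], [0.26, -0.14, 0.08]] + [[-0.00, -0.04, -0.06], [-0.00, -0.01, -0.01], [0.0, 0.01, 0.02]]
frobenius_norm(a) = 1.14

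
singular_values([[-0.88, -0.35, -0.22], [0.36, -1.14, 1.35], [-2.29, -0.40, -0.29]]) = [2.56, 1.75, 0.2]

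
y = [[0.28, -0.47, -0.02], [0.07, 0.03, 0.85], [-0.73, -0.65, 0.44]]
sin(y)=[[0.23, -0.51, 0.03], [0.15, 0.03, 0.90], [-0.75, -0.73, 0.46]]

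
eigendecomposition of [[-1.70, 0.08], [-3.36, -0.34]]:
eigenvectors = [[-0.32, -0.07], [-0.95, -1.0]]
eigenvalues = [-1.46, -0.58]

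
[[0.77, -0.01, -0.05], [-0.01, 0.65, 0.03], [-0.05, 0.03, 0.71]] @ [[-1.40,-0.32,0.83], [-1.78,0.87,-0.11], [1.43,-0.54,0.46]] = [[-1.13, -0.23, 0.62],[-1.10, 0.55, -0.07],[1.03, -0.34, 0.28]]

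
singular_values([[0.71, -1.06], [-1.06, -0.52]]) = [1.32, 1.13]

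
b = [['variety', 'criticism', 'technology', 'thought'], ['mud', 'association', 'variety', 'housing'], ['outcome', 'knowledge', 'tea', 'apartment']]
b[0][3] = 'thought'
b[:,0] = ['variety', 'mud', 'outcome']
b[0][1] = 'criticism'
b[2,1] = 'knowledge'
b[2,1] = 'knowledge'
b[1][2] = 'variety'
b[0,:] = ['variety', 'criticism', 'technology', 'thought']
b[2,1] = 'knowledge'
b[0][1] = 'criticism'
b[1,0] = 'mud'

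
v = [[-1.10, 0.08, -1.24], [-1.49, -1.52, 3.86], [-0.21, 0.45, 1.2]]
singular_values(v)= [4.59, 1.5, 0.76]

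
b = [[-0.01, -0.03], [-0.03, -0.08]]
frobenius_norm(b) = 0.09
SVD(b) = [[-0.35, -0.94],[-0.94, 0.35]] @ diag([0.09109772228646444, 0.0010977222864644346]) @ [[0.35, 0.94], [-0.94, 0.35]]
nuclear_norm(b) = 0.09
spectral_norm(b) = 0.09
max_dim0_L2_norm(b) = 0.09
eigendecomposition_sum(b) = [[0.00, -0.00], [-0.00, 0.0]] + [[-0.01, -0.03], [-0.03, -0.08]]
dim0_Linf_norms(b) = [0.03, 0.08]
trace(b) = -0.09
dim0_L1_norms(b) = [0.04, 0.11]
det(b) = -0.00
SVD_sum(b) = [[-0.01, -0.03], [-0.03, -0.08]] + [[0.0, -0.00], [-0.0, 0.0]]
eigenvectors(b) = [[0.94, 0.35],[-0.35, 0.94]]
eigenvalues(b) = [0.0, -0.09]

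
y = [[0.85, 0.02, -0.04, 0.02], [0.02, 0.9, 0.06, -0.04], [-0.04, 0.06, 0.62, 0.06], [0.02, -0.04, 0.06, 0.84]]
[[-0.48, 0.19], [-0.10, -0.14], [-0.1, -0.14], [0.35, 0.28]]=y@[[-0.59, 0.21], [-0.06, -0.13], [-0.24, -0.23], [0.45, 0.34]]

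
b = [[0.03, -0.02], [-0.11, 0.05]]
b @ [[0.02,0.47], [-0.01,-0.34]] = [[0.0, 0.02], [-0.0, -0.07]]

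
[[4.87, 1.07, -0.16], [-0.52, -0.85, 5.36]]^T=[[4.87,-0.52],[1.07,-0.85],[-0.16,5.36]]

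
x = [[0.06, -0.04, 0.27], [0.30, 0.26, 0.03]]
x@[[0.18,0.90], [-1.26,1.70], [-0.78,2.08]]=[[-0.15, 0.55],[-0.3, 0.77]]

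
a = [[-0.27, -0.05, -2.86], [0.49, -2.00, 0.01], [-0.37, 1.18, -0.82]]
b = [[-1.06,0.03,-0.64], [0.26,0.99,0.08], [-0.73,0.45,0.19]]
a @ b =[[2.36,-1.34,-0.37], [-1.05,-1.96,-0.47], [1.30,0.79,0.18]]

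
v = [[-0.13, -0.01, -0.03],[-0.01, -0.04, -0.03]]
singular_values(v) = [0.14, 0.05]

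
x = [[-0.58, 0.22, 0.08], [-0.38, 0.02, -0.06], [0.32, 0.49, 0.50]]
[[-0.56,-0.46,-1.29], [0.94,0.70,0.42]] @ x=[[0.09,-0.76,-0.66], [-0.68,0.43,0.24]]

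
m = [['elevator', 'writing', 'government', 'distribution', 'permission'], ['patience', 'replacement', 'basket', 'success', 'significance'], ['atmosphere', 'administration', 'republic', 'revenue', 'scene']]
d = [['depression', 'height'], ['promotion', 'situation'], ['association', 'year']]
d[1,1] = 'situation'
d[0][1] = 'height'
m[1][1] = 'replacement'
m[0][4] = 'permission'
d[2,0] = 'association'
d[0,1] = 'height'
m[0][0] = 'elevator'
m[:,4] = ['permission', 'significance', 'scene']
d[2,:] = ['association', 'year']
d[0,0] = 'depression'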